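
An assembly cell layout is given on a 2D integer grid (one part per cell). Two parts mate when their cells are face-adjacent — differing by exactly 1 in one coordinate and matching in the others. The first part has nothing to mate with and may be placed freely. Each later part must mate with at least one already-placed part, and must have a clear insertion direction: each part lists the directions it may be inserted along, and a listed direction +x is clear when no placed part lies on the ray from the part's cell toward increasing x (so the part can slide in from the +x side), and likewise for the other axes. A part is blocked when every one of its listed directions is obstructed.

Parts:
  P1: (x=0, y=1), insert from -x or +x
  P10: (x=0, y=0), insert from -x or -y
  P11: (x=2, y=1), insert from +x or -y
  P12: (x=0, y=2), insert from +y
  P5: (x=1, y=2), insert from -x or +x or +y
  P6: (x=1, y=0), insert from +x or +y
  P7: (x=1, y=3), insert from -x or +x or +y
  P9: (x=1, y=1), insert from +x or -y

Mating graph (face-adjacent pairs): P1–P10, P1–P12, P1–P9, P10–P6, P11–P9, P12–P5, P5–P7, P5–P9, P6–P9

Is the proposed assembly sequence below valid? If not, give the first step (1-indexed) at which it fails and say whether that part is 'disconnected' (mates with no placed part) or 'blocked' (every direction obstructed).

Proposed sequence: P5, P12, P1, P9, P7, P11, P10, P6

Valid

1. P5@(1, 2) [-x clear] — {P5}
2. P12@(0, 2) [+y clear] — {P12, P5}
3. P1@(0, 1) [-x clear] — {P1, P12, P5}
4. P9@(1, 1) [+x clear] — {P1, P12, P5, P9}
5. P7@(1, 3) [-x clear] — {P1, P12, P5, P7, P9}
6. P11@(2, 1) [+x clear] — {P1, P11, P12, P5, P7, P9}
7. P10@(0, 0) [-x clear] — {P1, P10, P11, P12, P5, P7, P9}
8. P6@(1, 0) [+x clear] — {P1, P10, P11, P12, P5, P6, P7, P9}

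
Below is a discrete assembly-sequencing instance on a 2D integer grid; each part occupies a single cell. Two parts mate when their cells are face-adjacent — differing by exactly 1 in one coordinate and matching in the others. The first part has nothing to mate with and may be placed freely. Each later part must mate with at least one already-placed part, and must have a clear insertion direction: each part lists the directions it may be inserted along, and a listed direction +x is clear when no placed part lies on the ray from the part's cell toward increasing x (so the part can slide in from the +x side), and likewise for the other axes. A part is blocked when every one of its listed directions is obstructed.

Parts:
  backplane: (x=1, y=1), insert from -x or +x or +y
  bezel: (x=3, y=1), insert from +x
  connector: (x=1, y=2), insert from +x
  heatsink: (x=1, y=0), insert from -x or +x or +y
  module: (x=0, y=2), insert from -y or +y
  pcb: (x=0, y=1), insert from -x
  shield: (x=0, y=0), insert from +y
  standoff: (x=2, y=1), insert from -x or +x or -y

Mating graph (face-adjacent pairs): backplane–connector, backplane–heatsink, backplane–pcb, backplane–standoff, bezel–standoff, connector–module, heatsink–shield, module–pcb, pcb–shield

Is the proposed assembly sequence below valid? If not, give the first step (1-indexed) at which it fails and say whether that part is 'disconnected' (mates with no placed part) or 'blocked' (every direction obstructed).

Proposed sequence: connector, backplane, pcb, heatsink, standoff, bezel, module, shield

Invalid at step 8 (blocked)

1. connector@(1, 2) [+x clear] — {connector}
2. backplane@(1, 1) [-x clear] — {backplane, connector}
3. pcb@(0, 1) [-x clear] — {backplane, connector, pcb}
4. heatsink@(1, 0) [-x clear] — {backplane, connector, heatsink, pcb}
5. standoff@(2, 1) [+x clear] — {backplane, connector, heatsink, pcb, standoff}
6. bezel@(3, 1) [+x clear] — {backplane, bezel, connector, heatsink, pcb, standoff}
7. module@(0, 2) [+y clear] — {backplane, bezel, connector, heatsink, module, pcb, standoff}
8. shield@(0, 0) — +y all obstructed ⇒ blocked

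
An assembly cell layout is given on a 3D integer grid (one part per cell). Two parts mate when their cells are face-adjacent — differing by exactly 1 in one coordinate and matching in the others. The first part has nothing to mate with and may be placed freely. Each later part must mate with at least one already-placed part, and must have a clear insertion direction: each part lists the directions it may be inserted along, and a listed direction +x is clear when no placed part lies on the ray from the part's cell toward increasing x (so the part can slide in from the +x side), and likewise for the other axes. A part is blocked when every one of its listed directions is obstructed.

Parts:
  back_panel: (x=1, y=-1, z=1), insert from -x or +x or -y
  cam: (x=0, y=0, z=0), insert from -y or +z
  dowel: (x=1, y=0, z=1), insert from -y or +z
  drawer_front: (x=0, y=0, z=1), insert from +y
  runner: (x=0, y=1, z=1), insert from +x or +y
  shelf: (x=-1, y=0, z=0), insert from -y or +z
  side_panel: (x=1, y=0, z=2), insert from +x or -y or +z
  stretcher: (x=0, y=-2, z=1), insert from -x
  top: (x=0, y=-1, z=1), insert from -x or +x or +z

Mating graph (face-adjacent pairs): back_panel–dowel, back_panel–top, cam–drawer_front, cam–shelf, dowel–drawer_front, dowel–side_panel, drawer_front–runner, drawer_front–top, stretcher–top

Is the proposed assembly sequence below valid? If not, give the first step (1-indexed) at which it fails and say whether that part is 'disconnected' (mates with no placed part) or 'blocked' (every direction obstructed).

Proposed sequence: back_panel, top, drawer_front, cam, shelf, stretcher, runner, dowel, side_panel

Valid

1. back_panel@(1, -1, 1) [-x clear] — {back_panel}
2. top@(0, -1, 1) [-x clear] — {back_panel, top}
3. drawer_front@(0, 0, 1) [+y clear] — {back_panel, drawer_front, top}
4. cam@(0, 0, 0) [-y clear] — {back_panel, cam, drawer_front, top}
5. shelf@(-1, 0, 0) [-y clear] — {back_panel, cam, drawer_front, shelf, top}
6. stretcher@(0, -2, 1) [-x clear] — {back_panel, cam, drawer_front, shelf, stretcher, top}
7. runner@(0, 1, 1) [+x clear] — {back_panel, cam, drawer_front, runner, shelf, stretcher, top}
8. dowel@(1, 0, 1) [+z clear] — {back_panel, cam, dowel, drawer_front, runner, shelf, stretcher, top}
9. side_panel@(1, 0, 2) [+x clear] — {back_panel, cam, dowel, drawer_front, runner, shelf, side_panel, stretcher, top}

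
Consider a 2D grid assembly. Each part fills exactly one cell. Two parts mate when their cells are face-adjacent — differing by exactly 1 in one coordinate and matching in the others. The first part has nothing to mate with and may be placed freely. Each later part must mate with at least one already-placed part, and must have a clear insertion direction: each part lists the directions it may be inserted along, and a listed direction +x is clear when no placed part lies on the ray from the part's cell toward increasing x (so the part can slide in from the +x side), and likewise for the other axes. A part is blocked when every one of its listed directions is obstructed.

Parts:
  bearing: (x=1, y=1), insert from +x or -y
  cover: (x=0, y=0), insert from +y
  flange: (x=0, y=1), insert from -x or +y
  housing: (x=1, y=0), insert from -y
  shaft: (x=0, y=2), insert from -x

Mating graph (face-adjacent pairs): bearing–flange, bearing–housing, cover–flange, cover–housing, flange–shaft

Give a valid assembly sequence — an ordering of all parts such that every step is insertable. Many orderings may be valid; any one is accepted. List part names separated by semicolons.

1. bearing@(1, 1) [+x clear] — {bearing}
2. housing@(1, 0) [-y clear] — {bearing, housing}
3. cover@(0, 0) [+y clear] — {bearing, cover, housing}
4. flange@(0, 1) [-x clear] — {bearing, cover, flange, housing}
5. shaft@(0, 2) [-x clear] — {bearing, cover, flange, housing, shaft}

bearing; housing; cover; flange; shaft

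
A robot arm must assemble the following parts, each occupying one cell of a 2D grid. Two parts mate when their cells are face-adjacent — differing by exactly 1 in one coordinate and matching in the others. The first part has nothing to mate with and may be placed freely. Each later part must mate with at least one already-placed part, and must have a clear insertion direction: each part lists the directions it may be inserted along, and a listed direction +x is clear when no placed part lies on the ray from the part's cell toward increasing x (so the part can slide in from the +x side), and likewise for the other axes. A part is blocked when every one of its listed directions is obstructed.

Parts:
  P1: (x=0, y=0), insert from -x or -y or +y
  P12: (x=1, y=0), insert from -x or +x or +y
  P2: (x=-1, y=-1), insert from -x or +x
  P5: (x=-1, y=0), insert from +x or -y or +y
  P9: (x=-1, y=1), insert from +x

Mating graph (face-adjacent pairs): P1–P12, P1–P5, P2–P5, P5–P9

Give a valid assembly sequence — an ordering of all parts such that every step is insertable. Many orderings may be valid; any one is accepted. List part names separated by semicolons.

P5; P2; P1; P9; P12

1. P5@(-1, 0) [+x clear] — {P5}
2. P2@(-1, -1) [-x clear] — {P2, P5}
3. P1@(0, 0) [-y clear] — {P1, P2, P5}
4. P9@(-1, 1) [+x clear] — {P1, P2, P5, P9}
5. P12@(1, 0) [+x clear] — {P1, P12, P2, P5, P9}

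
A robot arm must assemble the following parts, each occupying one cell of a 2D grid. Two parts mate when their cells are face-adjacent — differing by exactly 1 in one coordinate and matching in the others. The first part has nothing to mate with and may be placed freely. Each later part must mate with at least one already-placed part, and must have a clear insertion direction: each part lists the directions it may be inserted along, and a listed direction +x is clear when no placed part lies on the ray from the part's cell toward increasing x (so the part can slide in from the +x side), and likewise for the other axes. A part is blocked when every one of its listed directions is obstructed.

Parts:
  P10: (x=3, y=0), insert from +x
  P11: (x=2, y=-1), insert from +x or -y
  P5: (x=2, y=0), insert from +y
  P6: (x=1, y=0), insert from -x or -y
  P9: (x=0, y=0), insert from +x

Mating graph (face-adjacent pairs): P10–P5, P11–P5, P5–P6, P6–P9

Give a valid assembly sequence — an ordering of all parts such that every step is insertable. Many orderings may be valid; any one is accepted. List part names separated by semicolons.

1. P9@(0, 0) [+x clear] — {P9}
2. P6@(1, 0) [-y clear] — {P6, P9}
3. P5@(2, 0) [+y clear] — {P5, P6, P9}
4. P11@(2, -1) [+x clear] — {P11, P5, P6, P9}
5. P10@(3, 0) [+x clear] — {P10, P11, P5, P6, P9}

P9; P6; P5; P11; P10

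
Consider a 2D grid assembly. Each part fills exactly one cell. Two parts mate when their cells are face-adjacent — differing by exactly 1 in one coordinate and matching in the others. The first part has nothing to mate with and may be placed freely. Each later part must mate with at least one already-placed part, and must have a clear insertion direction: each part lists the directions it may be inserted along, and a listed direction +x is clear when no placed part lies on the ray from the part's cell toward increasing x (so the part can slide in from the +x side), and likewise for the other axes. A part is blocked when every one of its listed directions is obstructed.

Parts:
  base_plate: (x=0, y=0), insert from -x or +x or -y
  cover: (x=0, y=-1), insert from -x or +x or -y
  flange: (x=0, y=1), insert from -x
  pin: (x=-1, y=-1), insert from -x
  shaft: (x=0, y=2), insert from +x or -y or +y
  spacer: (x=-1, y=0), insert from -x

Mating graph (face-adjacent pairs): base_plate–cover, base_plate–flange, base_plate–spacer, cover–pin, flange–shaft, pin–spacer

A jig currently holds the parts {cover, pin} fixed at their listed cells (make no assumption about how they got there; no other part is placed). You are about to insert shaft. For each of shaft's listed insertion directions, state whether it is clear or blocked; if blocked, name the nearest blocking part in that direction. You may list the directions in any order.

+x: ray from shaft(0, 2) has no placed part ⇒ clear
-y: nearest on ray is cover@(0, -1) ⇒ blocked
+y: ray from shaft(0, 2) has no placed part ⇒ clear

+x: clear; +y: clear; -y: blocked by cover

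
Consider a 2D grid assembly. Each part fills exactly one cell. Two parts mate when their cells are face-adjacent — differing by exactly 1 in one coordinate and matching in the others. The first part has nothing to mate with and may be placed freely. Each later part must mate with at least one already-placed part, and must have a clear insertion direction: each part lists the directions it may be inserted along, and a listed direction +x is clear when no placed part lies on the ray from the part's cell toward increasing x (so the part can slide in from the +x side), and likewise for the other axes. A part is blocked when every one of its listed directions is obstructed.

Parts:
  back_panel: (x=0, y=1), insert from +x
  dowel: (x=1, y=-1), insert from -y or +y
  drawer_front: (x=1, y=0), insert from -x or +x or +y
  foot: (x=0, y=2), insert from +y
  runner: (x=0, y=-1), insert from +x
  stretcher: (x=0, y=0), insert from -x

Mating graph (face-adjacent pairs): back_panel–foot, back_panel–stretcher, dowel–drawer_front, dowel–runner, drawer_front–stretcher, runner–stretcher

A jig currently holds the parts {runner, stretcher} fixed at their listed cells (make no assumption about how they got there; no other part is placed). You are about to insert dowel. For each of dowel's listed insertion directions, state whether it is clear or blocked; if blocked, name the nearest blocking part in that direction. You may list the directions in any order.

-y: ray from dowel(1, -1) has no placed part ⇒ clear
+y: ray from dowel(1, -1) has no placed part ⇒ clear

+y: clear; -y: clear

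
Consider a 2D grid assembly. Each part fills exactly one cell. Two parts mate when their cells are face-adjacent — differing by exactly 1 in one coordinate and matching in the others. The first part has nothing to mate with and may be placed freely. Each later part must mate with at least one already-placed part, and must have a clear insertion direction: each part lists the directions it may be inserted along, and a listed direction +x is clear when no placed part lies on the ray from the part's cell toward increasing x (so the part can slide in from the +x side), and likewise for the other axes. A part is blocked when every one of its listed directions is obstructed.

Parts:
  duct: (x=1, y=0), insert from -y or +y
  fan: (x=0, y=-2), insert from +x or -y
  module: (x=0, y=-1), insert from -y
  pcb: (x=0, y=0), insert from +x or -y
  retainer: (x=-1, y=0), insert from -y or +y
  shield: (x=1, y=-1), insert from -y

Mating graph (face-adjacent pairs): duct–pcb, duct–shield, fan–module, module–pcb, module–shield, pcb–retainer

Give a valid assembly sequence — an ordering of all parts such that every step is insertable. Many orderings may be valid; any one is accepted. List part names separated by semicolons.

1. pcb@(0, 0) [+x clear] — {pcb}
2. retainer@(-1, 0) [-y clear] — {pcb, retainer}
3. duct@(1, 0) [-y clear] — {duct, pcb, retainer}
4. shield@(1, -1) [-y clear] — {duct, pcb, retainer, shield}
5. module@(0, -1) [-y clear] — {duct, module, pcb, retainer, shield}
6. fan@(0, -2) [+x clear] — {duct, fan, module, pcb, retainer, shield}

pcb; retainer; duct; shield; module; fan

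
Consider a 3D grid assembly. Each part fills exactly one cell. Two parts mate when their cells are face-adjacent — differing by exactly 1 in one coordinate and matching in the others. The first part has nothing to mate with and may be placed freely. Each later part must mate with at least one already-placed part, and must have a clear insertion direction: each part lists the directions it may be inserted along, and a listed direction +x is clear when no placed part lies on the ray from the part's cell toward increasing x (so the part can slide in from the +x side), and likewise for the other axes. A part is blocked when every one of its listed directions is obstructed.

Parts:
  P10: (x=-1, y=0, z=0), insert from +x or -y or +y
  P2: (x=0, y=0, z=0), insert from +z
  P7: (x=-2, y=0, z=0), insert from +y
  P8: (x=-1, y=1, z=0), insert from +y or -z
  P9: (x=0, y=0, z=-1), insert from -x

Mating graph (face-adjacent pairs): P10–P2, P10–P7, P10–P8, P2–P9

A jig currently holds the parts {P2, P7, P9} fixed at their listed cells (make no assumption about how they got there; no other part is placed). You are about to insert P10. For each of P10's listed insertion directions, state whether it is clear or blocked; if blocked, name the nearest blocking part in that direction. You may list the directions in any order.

+x: blocked by P2; +y: clear; -y: clear

+x: nearest on ray is P2@(0, 0, 0) ⇒ blocked
-y: ray from P10(-1, 0, 0) has no placed part ⇒ clear
+y: ray from P10(-1, 0, 0) has no placed part ⇒ clear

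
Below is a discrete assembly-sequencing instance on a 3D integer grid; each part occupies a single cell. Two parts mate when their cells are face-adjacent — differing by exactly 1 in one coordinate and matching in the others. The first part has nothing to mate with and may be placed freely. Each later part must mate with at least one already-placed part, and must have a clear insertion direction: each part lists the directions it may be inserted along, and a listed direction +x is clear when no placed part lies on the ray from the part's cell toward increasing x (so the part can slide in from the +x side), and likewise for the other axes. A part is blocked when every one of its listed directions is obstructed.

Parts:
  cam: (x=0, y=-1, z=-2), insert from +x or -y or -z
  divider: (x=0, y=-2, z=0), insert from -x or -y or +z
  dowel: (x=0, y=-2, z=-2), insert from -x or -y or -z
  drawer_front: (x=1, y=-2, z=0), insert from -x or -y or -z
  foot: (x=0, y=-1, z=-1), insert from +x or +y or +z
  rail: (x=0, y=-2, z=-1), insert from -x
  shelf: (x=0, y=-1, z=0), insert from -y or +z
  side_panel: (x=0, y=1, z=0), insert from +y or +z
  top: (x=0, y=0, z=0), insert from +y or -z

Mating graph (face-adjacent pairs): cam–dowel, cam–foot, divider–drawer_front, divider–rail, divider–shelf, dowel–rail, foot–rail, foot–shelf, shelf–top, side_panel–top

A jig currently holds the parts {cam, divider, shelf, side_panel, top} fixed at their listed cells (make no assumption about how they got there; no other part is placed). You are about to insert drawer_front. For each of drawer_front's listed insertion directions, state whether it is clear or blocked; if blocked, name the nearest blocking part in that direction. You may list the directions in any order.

-x: nearest on ray is divider@(0, -2, 0) ⇒ blocked
-y: ray from drawer_front(1, -2, 0) has no placed part ⇒ clear
-z: ray from drawer_front(1, -2, 0) has no placed part ⇒ clear

-x: blocked by divider; -y: clear; -z: clear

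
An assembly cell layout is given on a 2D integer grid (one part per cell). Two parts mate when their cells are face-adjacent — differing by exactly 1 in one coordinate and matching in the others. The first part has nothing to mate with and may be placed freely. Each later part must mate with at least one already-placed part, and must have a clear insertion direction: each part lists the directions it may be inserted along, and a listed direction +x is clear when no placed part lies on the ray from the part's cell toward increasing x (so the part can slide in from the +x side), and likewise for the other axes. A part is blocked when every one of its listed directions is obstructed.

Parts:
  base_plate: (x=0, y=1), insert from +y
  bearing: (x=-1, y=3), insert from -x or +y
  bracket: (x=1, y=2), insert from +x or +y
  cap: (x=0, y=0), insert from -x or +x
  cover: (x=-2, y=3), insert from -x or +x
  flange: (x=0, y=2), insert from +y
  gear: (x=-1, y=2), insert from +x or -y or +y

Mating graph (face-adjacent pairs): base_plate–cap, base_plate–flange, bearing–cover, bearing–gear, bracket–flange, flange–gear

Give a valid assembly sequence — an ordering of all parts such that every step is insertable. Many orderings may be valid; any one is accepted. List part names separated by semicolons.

1. cap@(0, 0) [-x clear] — {cap}
2. base_plate@(0, 1) [+y clear] — {base_plate, cap}
3. flange@(0, 2) [+y clear] — {base_plate, cap, flange}
4. gear@(-1, 2) [-y clear] — {base_plate, cap, flange, gear}
5. bearing@(-1, 3) [-x clear] — {base_plate, bearing, cap, flange, gear}
6. cover@(-2, 3) [-x clear] — {base_plate, bearing, cap, cover, flange, gear}
7. bracket@(1, 2) [+x clear] — {base_plate, bearing, bracket, cap, cover, flange, gear}

cap; base_plate; flange; gear; bearing; cover; bracket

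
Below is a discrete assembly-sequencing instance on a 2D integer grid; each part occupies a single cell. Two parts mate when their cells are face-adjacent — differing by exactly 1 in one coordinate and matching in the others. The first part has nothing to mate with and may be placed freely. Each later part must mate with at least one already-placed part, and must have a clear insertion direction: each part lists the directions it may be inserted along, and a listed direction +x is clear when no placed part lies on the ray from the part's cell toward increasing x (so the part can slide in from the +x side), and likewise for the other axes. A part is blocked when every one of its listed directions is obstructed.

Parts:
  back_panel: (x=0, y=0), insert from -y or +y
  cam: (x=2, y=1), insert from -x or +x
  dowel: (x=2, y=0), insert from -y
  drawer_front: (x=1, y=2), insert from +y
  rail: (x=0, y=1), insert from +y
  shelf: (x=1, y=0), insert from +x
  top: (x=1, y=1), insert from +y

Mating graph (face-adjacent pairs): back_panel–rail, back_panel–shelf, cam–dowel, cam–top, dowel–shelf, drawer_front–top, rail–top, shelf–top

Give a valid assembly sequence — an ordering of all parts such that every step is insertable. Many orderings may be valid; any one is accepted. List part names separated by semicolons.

1. shelf@(1, 0) [+x clear] — {shelf}
2. back_panel@(0, 0) [-y clear] — {back_panel, shelf}
3. top@(1, 1) [+y clear] — {back_panel, shelf, top}
4. cam@(2, 1) [+x clear] — {back_panel, cam, shelf, top}
5. drawer_front@(1, 2) [+y clear] — {back_panel, cam, drawer_front, shelf, top}
6. rail@(0, 1) [+y clear] — {back_panel, cam, drawer_front, rail, shelf, top}
7. dowel@(2, 0) [-y clear] — {back_panel, cam, dowel, drawer_front, rail, shelf, top}

shelf; back_panel; top; cam; drawer_front; rail; dowel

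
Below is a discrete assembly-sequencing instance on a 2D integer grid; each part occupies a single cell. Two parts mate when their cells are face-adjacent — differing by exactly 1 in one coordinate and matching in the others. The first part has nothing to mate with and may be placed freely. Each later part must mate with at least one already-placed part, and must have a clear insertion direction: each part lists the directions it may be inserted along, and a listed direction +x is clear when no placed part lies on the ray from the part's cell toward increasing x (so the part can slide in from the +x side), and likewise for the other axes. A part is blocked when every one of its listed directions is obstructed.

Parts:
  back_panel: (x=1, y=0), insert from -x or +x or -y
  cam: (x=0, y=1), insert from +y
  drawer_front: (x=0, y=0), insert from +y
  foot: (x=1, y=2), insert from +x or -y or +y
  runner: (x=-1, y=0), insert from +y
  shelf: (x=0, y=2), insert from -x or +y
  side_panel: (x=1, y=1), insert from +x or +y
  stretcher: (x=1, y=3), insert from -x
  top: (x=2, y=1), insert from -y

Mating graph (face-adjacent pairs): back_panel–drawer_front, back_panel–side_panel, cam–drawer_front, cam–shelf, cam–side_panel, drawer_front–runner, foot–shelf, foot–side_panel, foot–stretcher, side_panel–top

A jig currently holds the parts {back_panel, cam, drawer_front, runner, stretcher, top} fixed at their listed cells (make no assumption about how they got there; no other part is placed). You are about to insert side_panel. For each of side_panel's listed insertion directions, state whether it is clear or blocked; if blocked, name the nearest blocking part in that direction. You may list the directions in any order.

+x: nearest on ray is top@(2, 1) ⇒ blocked
+y: nearest on ray is stretcher@(1, 3) ⇒ blocked

+x: blocked by top; +y: blocked by stretcher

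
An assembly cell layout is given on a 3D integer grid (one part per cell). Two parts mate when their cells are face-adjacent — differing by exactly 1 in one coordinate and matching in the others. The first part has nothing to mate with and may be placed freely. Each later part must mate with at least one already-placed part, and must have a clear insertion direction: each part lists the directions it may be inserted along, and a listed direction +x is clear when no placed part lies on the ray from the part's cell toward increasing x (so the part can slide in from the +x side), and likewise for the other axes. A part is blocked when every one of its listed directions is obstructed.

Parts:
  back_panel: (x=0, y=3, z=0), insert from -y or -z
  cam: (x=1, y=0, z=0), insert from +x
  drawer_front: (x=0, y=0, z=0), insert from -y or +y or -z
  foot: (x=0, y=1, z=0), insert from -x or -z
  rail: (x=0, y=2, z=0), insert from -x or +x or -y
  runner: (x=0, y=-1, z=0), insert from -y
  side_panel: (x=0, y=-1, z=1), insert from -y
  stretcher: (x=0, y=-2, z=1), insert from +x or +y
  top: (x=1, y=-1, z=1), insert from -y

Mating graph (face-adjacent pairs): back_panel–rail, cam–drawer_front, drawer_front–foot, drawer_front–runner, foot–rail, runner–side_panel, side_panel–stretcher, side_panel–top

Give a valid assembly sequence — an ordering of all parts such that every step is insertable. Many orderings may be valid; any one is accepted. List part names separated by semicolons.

rail; foot; drawer_front; cam; runner; side_panel; top; stretcher; back_panel

1. rail@(0, 2, 0) [-x clear] — {rail}
2. foot@(0, 1, 0) [-x clear] — {foot, rail}
3. drawer_front@(0, 0, 0) [-y clear] — {drawer_front, foot, rail}
4. cam@(1, 0, 0) [+x clear] — {cam, drawer_front, foot, rail}
5. runner@(0, -1, 0) [-y clear] — {cam, drawer_front, foot, rail, runner}
6. side_panel@(0, -1, 1) [-y clear] — {cam, drawer_front, foot, rail, runner, side_panel}
7. top@(1, -1, 1) [-y clear] — {cam, drawer_front, foot, rail, runner, side_panel, top}
8. stretcher@(0, -2, 1) [+x clear] — {cam, drawer_front, foot, rail, runner, side_panel, stretcher, top}
9. back_panel@(0, 3, 0) [-z clear] — {back_panel, cam, drawer_front, foot, rail, runner, side_panel, stretcher, top}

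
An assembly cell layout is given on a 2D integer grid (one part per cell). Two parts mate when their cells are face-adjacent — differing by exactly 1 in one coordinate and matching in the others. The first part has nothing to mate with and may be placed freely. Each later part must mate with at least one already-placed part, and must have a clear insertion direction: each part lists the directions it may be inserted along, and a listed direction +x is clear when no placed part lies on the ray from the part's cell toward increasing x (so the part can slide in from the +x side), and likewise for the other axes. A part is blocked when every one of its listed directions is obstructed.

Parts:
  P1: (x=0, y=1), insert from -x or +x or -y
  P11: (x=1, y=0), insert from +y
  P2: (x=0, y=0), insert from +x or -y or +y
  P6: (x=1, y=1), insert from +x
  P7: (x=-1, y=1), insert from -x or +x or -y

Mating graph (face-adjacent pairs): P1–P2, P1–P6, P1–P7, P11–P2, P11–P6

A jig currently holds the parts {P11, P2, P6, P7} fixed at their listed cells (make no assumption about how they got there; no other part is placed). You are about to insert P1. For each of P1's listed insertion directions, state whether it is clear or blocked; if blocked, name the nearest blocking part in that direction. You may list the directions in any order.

+x: blocked by P6; -x: blocked by P7; -y: blocked by P2

-x: nearest on ray is P7@(-1, 1) ⇒ blocked
+x: nearest on ray is P6@(1, 1) ⇒ blocked
-y: nearest on ray is P2@(0, 0) ⇒ blocked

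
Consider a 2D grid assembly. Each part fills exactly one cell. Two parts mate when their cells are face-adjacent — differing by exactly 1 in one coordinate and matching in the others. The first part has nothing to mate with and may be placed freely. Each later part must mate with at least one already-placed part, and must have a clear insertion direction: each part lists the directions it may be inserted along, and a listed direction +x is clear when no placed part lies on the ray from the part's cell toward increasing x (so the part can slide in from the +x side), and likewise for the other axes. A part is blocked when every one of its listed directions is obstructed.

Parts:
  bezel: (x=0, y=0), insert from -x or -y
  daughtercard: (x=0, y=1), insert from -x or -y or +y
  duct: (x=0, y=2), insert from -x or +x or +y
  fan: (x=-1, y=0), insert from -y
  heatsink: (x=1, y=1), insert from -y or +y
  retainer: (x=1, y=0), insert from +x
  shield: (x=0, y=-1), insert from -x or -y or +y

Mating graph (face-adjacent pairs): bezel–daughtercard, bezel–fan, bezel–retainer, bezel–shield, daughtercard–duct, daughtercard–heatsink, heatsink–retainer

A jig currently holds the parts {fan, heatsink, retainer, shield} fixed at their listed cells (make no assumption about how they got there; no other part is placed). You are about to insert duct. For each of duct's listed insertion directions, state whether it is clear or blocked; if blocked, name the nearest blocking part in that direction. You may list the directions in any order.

-x: ray from duct(0, 2) has no placed part ⇒ clear
+x: ray from duct(0, 2) has no placed part ⇒ clear
+y: ray from duct(0, 2) has no placed part ⇒ clear

+x: clear; +y: clear; -x: clear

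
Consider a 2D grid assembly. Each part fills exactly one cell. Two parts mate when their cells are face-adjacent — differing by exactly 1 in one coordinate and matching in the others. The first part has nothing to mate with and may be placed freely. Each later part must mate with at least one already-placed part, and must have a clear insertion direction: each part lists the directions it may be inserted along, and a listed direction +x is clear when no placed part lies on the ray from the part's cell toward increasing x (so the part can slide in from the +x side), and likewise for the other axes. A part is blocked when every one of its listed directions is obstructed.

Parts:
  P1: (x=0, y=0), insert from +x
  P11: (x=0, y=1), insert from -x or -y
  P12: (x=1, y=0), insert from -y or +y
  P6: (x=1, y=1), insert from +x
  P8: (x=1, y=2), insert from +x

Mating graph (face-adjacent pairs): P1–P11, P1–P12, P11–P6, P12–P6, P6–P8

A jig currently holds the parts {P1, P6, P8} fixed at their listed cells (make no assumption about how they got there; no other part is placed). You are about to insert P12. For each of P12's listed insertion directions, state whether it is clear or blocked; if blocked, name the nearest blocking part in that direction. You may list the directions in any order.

+y: blocked by P6; -y: clear

-y: ray from P12(1, 0) has no placed part ⇒ clear
+y: nearest on ray is P6@(1, 1) ⇒ blocked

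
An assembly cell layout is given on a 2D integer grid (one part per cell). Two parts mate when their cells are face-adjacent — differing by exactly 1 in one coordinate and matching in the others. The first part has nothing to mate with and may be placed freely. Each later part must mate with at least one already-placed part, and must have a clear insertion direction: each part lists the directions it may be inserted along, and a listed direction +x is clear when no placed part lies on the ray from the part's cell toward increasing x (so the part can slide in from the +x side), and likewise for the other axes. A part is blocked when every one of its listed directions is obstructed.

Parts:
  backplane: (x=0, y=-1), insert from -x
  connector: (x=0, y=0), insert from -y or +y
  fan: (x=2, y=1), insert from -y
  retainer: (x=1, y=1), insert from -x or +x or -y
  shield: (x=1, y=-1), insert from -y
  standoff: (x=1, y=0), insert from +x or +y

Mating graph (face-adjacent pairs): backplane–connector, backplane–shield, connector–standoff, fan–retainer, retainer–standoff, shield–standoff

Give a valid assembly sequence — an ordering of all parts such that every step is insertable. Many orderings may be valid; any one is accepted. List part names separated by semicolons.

shield; standoff; retainer; fan; connector; backplane

1. shield@(1, -1) [-y clear] — {shield}
2. standoff@(1, 0) [+x clear] — {shield, standoff}
3. retainer@(1, 1) [-x clear] — {retainer, shield, standoff}
4. fan@(2, 1) [-y clear] — {fan, retainer, shield, standoff}
5. connector@(0, 0) [-y clear] — {connector, fan, retainer, shield, standoff}
6. backplane@(0, -1) [-x clear] — {backplane, connector, fan, retainer, shield, standoff}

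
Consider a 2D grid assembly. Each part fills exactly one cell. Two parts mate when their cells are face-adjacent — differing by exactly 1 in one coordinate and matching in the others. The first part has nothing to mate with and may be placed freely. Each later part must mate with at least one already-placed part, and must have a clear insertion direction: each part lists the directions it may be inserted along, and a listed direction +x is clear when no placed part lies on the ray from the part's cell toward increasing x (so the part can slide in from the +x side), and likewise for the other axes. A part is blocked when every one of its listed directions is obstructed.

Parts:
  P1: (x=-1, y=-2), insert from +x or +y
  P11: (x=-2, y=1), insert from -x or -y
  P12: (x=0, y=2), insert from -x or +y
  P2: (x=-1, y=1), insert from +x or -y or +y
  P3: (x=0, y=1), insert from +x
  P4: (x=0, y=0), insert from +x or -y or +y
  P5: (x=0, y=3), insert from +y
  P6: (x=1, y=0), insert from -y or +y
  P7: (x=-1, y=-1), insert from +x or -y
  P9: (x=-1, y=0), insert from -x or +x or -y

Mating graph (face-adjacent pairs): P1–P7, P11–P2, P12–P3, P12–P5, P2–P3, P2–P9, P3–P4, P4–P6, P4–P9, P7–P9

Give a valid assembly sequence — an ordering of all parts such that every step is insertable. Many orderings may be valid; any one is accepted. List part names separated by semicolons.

1. P5@(0, 3) [+y clear] — {P5}
2. P12@(0, 2) [-x clear] — {P12, P5}
3. P3@(0, 1) [+x clear] — {P12, P3, P5}
4. P2@(-1, 1) [-y clear] — {P12, P2, P3, P5}
5. P11@(-2, 1) [-x clear] — {P11, P12, P2, P3, P5}
6. P9@(-1, 0) [-x clear] — {P11, P12, P2, P3, P5, P9}
7. P7@(-1, -1) [+x clear] — {P11, P12, P2, P3, P5, P7, P9}
8. P1@(-1, -2) [+x clear] — {P1, P11, P12, P2, P3, P5, P7, P9}
9. P4@(0, 0) [+x clear] — {P1, P11, P12, P2, P3, P4, P5, P7, P9}
10. P6@(1, 0) [-y clear] — {P1, P11, P12, P2, P3, P4, P5, P6, P7, P9}

P5; P12; P3; P2; P11; P9; P7; P1; P4; P6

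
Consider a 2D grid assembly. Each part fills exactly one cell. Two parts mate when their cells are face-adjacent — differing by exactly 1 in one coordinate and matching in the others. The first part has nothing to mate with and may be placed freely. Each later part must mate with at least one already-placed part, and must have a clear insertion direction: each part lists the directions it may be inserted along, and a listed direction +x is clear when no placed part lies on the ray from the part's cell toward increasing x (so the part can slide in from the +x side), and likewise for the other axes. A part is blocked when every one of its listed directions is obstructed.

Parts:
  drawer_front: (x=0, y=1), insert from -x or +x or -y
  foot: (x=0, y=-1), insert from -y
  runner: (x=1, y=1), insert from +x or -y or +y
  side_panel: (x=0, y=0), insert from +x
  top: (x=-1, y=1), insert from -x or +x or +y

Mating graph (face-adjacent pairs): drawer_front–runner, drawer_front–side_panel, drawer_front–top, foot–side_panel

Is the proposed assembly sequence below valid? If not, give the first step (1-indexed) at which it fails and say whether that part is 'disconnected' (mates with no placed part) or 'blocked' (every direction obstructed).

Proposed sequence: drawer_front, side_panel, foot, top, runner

Valid

1. drawer_front@(0, 1) [-x clear] — {drawer_front}
2. side_panel@(0, 0) [+x clear] — {drawer_front, side_panel}
3. foot@(0, -1) [-y clear] — {drawer_front, foot, side_panel}
4. top@(-1, 1) [-x clear] — {drawer_front, foot, side_panel, top}
5. runner@(1, 1) [+x clear] — {drawer_front, foot, runner, side_panel, top}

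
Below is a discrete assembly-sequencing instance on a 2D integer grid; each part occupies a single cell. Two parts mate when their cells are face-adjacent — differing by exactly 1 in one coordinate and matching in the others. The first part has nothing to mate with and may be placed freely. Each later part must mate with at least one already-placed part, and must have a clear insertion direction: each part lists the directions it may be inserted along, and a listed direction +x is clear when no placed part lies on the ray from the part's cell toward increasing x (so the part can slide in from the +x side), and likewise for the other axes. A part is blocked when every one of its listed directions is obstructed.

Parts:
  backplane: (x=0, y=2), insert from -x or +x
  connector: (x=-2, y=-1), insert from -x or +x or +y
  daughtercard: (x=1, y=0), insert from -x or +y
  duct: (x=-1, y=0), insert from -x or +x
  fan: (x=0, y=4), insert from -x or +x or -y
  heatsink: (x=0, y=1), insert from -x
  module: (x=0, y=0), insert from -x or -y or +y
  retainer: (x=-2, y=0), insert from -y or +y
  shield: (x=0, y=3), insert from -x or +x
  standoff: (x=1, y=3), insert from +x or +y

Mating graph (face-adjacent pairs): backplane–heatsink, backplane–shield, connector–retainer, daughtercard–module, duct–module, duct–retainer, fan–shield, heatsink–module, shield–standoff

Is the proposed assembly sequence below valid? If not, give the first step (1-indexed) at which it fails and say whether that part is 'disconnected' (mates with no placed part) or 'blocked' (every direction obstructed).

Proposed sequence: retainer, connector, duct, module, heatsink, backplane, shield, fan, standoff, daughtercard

1. retainer@(-2, 0) [-y clear] — {retainer}
2. connector@(-2, -1) [-x clear] — {connector, retainer}
3. duct@(-1, 0) [+x clear] — {connector, duct, retainer}
4. module@(0, 0) [-y clear] — {connector, duct, module, retainer}
5. heatsink@(0, 1) [-x clear] — {connector, duct, heatsink, module, retainer}
6. backplane@(0, 2) [-x clear] — {backplane, connector, duct, heatsink, module, retainer}
7. shield@(0, 3) [-x clear] — {backplane, connector, duct, heatsink, module, retainer, shield}
8. fan@(0, 4) [-x clear] — {backplane, connector, duct, fan, heatsink, module, retainer, shield}
9. standoff@(1, 3) [+x clear] — {backplane, connector, duct, fan, heatsink, module, retainer, shield, standoff}
10. daughtercard@(1, 0) — -x/+y all obstructed ⇒ blocked

Invalid at step 10 (blocked)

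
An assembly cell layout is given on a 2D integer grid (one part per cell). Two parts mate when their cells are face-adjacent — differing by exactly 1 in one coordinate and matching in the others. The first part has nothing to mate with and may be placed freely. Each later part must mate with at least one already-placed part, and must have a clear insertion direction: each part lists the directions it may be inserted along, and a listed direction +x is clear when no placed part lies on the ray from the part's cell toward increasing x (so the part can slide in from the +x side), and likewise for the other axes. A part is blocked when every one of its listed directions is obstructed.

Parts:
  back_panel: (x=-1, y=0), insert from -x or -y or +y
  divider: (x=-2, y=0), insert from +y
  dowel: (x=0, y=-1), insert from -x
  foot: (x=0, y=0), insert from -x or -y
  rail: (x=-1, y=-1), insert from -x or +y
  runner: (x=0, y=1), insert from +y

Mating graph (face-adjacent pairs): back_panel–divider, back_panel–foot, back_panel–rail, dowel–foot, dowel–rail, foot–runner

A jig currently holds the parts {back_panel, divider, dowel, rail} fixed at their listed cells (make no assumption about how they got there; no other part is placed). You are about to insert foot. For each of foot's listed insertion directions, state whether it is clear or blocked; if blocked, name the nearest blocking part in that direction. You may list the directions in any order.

-x: blocked by back_panel; -y: blocked by dowel

-x: nearest on ray is back_panel@(-1, 0) ⇒ blocked
-y: nearest on ray is dowel@(0, -1) ⇒ blocked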